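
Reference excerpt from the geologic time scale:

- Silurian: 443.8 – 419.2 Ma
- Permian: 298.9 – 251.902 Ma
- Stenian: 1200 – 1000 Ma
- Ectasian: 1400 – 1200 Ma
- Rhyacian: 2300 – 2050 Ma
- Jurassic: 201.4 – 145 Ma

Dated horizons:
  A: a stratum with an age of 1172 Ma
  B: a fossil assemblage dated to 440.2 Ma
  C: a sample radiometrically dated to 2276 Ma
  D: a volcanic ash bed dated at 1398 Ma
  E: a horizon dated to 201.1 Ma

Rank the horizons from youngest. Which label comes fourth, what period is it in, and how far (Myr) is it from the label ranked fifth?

Smaller Ma means younger, so youngest first: E 201.1 < B 440.2 < A 1172 < D 1398 < C 2276.
Counting 4 along gives D (1398 Ma); the excerpt puts that inside the Ectasian, 1400–1200 Ma.
Next in line is C (2276 Ma), and 2276 − 1398 = 878 Myr.

D, in the Ectasian; 878 million years to C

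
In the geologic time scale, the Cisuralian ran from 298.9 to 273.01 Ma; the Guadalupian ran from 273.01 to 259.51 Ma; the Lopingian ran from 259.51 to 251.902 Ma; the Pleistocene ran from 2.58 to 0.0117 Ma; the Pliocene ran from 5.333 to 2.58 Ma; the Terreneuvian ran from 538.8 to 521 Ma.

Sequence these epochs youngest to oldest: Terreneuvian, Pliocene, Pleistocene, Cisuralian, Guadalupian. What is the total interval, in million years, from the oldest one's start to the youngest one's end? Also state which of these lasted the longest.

Start ages (Ma): Terreneuvian 538.8, Cisuralian 298.9, Guadalupian 273.01, Pliocene 5.333, Pleistocene 2.58.
Ordered youngest to oldest: Pleistocene, Pliocene, Guadalupian, Cisuralian, Terreneuvian.
Span = 538.8 − 0.0117 = 538.7883 Myr.
Durations: Pliocene 2.753, Terreneuvian 17.8, Pleistocene 2.5683, Guadalupian 13.5, Cisuralian 25.89 → longest is Cisuralian (25.89 Myr).

Pleistocene, Pliocene, Guadalupian, Cisuralian, Terreneuvian; total span 538.7883 Myr; longest is Cisuralian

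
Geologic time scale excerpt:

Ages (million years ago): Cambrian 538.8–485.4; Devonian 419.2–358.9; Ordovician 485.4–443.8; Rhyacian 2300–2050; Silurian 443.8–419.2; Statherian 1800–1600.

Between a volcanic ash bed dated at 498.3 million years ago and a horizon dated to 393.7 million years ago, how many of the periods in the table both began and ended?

2

498.3 Ma sits inside the Cambrian (538.8–485.4) and 393.7 Ma inside the Devonian (419.2–358.9); neither of those is wholly between the two dates.
The listed periods lying completely between them are Ordovician, Silurian — 2 in all.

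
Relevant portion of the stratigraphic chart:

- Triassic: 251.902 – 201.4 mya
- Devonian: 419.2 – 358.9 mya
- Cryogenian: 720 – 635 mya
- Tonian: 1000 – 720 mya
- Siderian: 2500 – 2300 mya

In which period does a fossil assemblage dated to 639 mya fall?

639 Ma lies between 720 and 635 Ma, so it falls in the Cryogenian.

Cryogenian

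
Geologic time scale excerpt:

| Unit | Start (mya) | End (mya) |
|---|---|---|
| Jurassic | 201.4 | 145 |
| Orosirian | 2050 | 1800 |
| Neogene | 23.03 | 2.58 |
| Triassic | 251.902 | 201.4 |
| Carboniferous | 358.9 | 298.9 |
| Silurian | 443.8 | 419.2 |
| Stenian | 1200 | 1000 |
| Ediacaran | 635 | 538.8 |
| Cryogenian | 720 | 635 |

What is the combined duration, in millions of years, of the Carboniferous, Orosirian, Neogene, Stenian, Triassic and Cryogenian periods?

Each duration: Carboniferous = 60; Orosirian = 250; Neogene = 20.45; Stenian = 200; Triassic = 50.502; Cryogenian = 85.
Sum: 60 + 250 + 20.45 + 200 + 50.502 + 85 = 665.952 Myr.

665.952 million years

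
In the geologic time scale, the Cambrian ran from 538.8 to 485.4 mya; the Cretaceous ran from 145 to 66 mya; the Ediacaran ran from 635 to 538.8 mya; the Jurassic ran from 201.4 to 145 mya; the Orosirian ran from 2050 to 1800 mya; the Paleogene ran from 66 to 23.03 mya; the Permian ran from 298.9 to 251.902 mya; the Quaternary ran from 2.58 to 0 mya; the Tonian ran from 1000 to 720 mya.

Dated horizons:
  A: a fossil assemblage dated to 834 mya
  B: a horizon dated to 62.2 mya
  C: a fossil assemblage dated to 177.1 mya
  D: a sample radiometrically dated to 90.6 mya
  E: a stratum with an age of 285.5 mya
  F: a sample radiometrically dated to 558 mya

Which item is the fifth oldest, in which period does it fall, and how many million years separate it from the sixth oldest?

D, in the Cretaceous; 28.4 million years to B

Sorted oldest-first by Ma: A (834), F (558), E (285.5), C (177.1), D (90.6), B (62.2).
The fifth oldest is D at 90.6 Ma, which lies in 145–66 Ma: the Cretaceous.
The sixth oldest is B at 62.2 Ma; separation = |90.6 − 62.2| = 28.4 Myr.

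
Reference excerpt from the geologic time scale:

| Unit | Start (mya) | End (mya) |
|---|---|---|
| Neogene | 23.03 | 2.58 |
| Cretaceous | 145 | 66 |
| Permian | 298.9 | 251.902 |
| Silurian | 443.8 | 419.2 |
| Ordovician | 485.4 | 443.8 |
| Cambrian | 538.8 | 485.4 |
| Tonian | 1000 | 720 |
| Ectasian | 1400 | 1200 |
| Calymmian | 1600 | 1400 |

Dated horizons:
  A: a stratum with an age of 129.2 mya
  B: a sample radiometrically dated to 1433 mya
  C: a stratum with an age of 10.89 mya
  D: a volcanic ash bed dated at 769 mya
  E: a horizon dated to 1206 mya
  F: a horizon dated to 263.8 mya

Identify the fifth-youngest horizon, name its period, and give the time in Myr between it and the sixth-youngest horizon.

E, in the Ectasian; 227 million years to B

Smaller Ma means younger, so youngest first: C 10.89 < A 129.2 < F 263.8 < D 769 < E 1206 < B 1433.
Counting 5 along gives E (1206 Ma); the excerpt puts that inside the Ectasian, 1400–1200 Ma.
Next in line is B (1433 Ma), and 1433 − 1206 = 227 Myr.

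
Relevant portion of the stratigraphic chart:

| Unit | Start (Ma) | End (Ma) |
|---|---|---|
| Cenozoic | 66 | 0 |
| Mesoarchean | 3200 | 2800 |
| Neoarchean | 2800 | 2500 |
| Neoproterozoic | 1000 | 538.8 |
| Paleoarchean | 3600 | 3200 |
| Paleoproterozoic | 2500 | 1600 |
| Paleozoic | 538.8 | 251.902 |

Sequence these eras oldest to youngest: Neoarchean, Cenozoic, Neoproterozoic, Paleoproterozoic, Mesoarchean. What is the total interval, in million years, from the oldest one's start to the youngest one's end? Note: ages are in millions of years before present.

From the excerpt: Neoarchean 2800–2500; Cenozoic 66–0; Neoproterozoic 1000–538.8; Paleoproterozoic 2500–1600; Mesoarchean 3200–2800 (Ma).
Larger Ma is earlier, so the oldest is Mesoarchean and the youngest is Cenozoic; oldest to youngest: Mesoarchean, Neoarchean, Paleoproterozoic, Neoproterozoic, Cenozoic.
Oldest start 3200 minus youngest end 0 gives 3200 Myr overall.

Mesoarchean → Neoarchean → Paleoproterozoic → Neoproterozoic → Cenozoic; total span 3200 Myr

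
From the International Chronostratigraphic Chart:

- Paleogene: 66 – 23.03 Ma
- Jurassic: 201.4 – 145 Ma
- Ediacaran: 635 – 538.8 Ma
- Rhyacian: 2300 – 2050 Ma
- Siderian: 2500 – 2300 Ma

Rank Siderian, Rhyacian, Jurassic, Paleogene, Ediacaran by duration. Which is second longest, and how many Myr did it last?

Siderian, 200 million years

Start − end for each: Siderian 2500 − 2300 = 200; Rhyacian 2300 − 2050 = 250; Jurassic 201.4 − 145 = 56.4; Paleogene 66 − 23.03 = 42.97; Ediacaran 635 − 538.8 = 96.2.
Ranking these from longest: Rhyacian > Siderian > Ediacaran > Jurassic > Paleogene.
Position 2 in that ranking is Siderian, which lasted 200 Myr.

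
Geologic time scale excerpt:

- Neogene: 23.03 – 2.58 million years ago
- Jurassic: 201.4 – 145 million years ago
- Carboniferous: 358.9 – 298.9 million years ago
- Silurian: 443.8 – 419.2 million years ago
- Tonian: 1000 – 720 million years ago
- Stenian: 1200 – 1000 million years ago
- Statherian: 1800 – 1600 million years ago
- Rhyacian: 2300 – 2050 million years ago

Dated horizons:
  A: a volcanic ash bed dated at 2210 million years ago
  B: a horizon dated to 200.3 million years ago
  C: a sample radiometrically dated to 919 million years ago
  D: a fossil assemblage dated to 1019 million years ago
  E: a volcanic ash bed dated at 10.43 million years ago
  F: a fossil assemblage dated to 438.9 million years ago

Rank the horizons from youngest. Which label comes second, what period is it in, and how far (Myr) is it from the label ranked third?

Smaller Ma means younger, so youngest first: E 10.43 < B 200.3 < F 438.9 < C 919 < D 1019 < A 2210.
Counting 2 along gives B (200.3 Ma); the excerpt puts that inside the Jurassic, 201.4–145 Ma.
Next in line is F (438.9 Ma), and 438.9 − 200.3 = 238.6 Myr.

B, in the Jurassic; 238.6 million years to F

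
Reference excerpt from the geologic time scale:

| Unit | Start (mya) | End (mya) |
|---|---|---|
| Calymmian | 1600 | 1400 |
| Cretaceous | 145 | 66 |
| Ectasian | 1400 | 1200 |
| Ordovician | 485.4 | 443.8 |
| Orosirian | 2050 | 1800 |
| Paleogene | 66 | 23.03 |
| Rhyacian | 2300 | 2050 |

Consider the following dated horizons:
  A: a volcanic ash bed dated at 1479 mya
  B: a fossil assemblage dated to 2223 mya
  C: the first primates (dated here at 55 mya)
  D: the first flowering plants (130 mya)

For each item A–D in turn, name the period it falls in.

Match each age against the start–end ranges in the excerpt: A = 1479 Ma → Calymmian (1600–1400); B = 2223 Ma → Rhyacian (2300–2050); C = 55 Ma → Paleogene (66–23.03); D = 130 Ma → Cretaceous (145–66).

A — Calymmian; B — Rhyacian; C — Paleogene; D — Cretaceous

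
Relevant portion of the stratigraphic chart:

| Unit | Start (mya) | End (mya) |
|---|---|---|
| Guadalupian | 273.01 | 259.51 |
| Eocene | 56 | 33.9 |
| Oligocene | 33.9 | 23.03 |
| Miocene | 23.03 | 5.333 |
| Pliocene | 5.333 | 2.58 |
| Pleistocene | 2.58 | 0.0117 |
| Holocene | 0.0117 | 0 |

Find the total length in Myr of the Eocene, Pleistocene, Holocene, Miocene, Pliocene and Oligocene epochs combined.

Duration is start − end for each: (56 − 33.9) + (2.58 − 0.0117) + (0.0117 − 0) + (23.03 − 5.333) + (5.333 − 2.58) + (33.9 − 23.03).
That is 22.1 + 2.5683 + 0.0117 + 17.697 + 2.753 + 10.87, which totals 56 million years.

56 million years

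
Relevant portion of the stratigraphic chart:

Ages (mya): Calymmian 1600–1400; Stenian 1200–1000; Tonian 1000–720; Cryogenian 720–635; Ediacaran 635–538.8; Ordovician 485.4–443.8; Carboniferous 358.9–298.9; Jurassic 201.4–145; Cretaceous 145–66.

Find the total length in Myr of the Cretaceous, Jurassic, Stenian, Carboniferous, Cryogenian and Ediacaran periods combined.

576.6 million years

Each duration: Cretaceous = 79; Jurassic = 56.4; Stenian = 200; Carboniferous = 60; Cryogenian = 85; Ediacaran = 96.2.
Sum: 79 + 56.4 + 200 + 60 + 85 + 96.2 = 576.6 Myr.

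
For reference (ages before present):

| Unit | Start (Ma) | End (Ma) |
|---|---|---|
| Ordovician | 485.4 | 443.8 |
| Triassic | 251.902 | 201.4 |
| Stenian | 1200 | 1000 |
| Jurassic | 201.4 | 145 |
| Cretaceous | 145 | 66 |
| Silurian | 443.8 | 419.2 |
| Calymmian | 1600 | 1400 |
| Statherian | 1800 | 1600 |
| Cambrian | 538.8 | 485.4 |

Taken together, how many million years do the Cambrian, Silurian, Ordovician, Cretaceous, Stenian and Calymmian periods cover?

Each duration: Cambrian = 53.4; Silurian = 24.6; Ordovician = 41.6; Cretaceous = 79; Stenian = 200; Calymmian = 200.
Sum: 53.4 + 24.6 + 41.6 + 79 + 200 + 200 = 598.6 Myr.

598.6 million years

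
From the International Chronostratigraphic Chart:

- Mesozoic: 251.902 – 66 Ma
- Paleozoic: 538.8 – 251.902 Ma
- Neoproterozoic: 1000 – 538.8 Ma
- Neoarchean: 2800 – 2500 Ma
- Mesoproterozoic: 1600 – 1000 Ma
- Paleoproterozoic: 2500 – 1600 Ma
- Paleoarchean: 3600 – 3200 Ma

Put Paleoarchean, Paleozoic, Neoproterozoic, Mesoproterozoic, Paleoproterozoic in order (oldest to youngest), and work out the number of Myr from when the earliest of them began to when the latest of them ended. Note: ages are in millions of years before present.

Start ages (Ma): Paleoarchean 3600, Paleoproterozoic 2500, Mesoproterozoic 1600, Neoproterozoic 1000, Paleozoic 538.8.
Ordered oldest to youngest: Paleoarchean, Paleoproterozoic, Mesoproterozoic, Neoproterozoic, Paleozoic.
Span = 3600 − 251.902 = 3348.098 Myr.

Paleoarchean → Paleoproterozoic → Mesoproterozoic → Neoproterozoic → Paleozoic; total span 3348.098 Myr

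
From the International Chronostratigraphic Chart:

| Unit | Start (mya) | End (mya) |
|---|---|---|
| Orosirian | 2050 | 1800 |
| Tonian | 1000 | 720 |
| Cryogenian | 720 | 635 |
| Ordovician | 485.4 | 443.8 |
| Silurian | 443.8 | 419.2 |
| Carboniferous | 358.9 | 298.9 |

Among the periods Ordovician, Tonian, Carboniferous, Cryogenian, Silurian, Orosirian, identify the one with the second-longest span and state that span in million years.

Start − end for each: Ordovician 485.4 − 443.8 = 41.6; Tonian 1000 − 720 = 280; Carboniferous 358.9 − 298.9 = 60; Cryogenian 720 − 635 = 85; Silurian 443.8 − 419.2 = 24.6; Orosirian 2050 − 1800 = 250.
Ranking these from longest: Tonian > Orosirian > Cryogenian > Carboniferous > Ordovician > Silurian.
Position 2 in that ranking is Orosirian, which lasted 250 Myr.

Orosirian, 250 million years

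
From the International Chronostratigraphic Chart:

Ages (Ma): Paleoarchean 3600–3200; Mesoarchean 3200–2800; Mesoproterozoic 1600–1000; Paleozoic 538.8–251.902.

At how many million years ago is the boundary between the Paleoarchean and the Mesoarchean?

3200 Ma

The Paleoarchean ends and the Mesoarchean begins at 3200 Ma.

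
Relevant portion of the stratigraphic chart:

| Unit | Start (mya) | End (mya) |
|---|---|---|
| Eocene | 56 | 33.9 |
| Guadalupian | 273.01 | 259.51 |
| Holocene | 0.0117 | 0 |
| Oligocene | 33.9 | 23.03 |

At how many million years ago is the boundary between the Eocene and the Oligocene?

33.9 mya

The Eocene ends and the Oligocene begins at 33.9 mya.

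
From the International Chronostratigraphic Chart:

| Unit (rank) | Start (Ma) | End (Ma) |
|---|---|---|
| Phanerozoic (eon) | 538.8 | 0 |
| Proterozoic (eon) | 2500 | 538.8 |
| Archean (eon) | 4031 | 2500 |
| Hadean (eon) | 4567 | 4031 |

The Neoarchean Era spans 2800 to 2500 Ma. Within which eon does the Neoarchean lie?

Archean

The Neoarchean (2800–2500 Ma) lies entirely within 4031–2500 Ma, the Archean Eon.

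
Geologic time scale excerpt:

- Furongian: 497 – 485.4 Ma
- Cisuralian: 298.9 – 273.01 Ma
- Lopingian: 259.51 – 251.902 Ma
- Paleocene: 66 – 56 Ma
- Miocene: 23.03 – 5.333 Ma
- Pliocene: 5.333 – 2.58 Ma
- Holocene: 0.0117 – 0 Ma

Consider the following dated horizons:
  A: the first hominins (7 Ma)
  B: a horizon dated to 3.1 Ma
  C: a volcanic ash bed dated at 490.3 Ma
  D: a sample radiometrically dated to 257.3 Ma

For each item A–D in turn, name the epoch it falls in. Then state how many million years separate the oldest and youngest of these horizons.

A — Miocene; B — Pliocene; C — Furongian; D — Lopingian; span 487.2 million years

A: 7 Ma lies in 23.03–5.333 Ma, so Miocene.
B: 3.1 Ma lies in 5.333–2.58 Ma, so Pliocene.
C: 490.3 Ma lies in 497–485.4 Ma, so Furongian.
D: 257.3 Ma lies in 259.51–251.902 Ma, so Lopingian.
Oldest = 490.3 Ma, youngest = 3.1 Ma → span 487.2 Myr.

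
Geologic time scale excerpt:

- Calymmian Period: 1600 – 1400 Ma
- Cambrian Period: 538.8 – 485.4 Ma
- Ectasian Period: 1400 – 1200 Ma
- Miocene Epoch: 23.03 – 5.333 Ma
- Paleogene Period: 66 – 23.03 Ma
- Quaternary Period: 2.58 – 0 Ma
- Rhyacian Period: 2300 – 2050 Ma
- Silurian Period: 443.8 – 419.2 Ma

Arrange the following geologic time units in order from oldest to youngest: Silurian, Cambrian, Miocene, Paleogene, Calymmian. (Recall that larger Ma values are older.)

The oldest of these is Calymmian (starts 1600 Ma) and the youngest is Miocene (ends 5.333 Ma).
In between, by decreasing start age: Cambrian (538.8), Silurian (443.8), Paleogene (66).

Calymmian, Cambrian, Silurian, Paleogene, Miocene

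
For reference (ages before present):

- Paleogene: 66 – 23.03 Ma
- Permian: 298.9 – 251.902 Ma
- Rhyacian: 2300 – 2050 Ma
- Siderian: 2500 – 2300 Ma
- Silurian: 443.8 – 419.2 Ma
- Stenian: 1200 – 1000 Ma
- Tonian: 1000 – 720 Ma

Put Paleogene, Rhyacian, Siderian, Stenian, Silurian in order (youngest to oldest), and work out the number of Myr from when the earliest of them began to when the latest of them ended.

Paleogene → Silurian → Stenian → Rhyacian → Siderian; total span 2476.97 Myr

Start ages (Ma): Siderian 2500, Rhyacian 2300, Stenian 1200, Silurian 443.8, Paleogene 66.
Ordered youngest to oldest: Paleogene, Silurian, Stenian, Rhyacian, Siderian.
Span = 2500 − 23.03 = 2476.97 Myr.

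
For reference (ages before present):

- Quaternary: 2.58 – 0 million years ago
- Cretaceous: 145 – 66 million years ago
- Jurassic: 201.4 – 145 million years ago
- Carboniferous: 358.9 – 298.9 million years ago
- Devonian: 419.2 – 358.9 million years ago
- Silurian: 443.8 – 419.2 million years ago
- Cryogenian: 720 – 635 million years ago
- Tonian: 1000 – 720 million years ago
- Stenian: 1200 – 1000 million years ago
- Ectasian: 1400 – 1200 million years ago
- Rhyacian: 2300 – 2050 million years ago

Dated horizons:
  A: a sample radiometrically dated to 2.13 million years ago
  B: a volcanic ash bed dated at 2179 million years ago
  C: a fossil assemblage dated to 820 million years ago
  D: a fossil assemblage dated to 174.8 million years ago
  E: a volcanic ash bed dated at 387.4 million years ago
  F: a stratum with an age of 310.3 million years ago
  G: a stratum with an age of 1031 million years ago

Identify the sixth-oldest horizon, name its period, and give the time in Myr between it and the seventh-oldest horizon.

Larger Ma means older, so oldest first: B 2179 > G 1031 > C 820 > E 387.4 > F 310.3 > D 174.8 > A 2.13.
Counting 6 along gives D (174.8 Ma); the excerpt puts that inside the Jurassic, 201.4–145 Ma.
Next in line is A (2.13 Ma), and 174.8 − 2.13 = 172.67 Myr.

D, in the Jurassic; 172.67 million years to A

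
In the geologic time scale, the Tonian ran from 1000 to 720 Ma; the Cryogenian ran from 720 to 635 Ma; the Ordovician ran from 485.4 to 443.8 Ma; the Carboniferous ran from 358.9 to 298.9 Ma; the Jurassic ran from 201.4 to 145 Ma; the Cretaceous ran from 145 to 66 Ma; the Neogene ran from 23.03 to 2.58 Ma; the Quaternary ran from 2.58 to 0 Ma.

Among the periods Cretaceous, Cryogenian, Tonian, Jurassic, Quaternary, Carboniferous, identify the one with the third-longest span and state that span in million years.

Cretaceous, 79 million years

Start − end for each: Cretaceous 145 − 66 = 79; Cryogenian 720 − 635 = 85; Tonian 1000 − 720 = 280; Jurassic 201.4 − 145 = 56.4; Quaternary 2.58 − 0 = 2.58; Carboniferous 358.9 − 298.9 = 60.
Ranking these from longest: Tonian > Cryogenian > Cretaceous > Carboniferous > Jurassic > Quaternary.
Position 3 in that ranking is Cretaceous, which lasted 79 Myr.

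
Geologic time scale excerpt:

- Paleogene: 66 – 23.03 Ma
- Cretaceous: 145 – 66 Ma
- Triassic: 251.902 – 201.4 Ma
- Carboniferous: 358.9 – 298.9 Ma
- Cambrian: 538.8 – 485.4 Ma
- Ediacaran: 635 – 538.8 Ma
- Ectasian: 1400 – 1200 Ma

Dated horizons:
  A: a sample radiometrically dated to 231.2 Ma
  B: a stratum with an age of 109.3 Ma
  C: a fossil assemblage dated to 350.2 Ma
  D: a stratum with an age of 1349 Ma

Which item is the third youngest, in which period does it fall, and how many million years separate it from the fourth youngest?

C, in the Carboniferous; 998.8 million years to D

Smaller Ma means younger, so youngest first: B 109.3 < A 231.2 < C 350.2 < D 1349.
Counting 3 along gives C (350.2 Ma); the excerpt puts that inside the Carboniferous, 358.9–298.9 Ma.
Next in line is D (1349 Ma), and 1349 − 350.2 = 998.8 Myr.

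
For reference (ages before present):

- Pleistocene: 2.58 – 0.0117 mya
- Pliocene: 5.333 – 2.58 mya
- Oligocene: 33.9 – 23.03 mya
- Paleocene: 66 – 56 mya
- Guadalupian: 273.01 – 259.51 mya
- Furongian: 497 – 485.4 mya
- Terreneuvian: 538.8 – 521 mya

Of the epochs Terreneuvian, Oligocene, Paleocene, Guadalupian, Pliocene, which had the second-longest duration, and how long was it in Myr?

Guadalupian, 13.5 million years

Start − end for each: Terreneuvian 538.8 − 521 = 17.8; Oligocene 33.9 − 23.03 = 10.87; Paleocene 66 − 56 = 10; Guadalupian 273.01 − 259.51 = 13.5; Pliocene 5.333 − 2.58 = 2.753.
Ranking these from longest: Terreneuvian > Guadalupian > Oligocene > Paleocene > Pliocene.
Position 2 in that ranking is Guadalupian, which lasted 13.5 Myr.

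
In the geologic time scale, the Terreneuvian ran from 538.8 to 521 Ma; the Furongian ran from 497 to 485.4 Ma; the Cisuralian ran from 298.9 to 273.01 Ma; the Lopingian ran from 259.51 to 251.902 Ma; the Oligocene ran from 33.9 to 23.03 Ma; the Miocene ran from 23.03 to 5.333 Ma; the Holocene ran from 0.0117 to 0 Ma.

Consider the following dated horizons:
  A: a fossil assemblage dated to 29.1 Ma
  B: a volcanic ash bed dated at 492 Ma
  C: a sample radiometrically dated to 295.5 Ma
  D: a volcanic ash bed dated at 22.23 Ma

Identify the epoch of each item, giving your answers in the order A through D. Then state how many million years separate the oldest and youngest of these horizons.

A — Oligocene; B — Furongian; C — Cisuralian; D — Miocene; span 469.77 million years

Match each age against the start–end ranges in the excerpt: A = 29.1 Ma → Oligocene (33.9–23.03); B = 492 Ma → Furongian (497–485.4); C = 295.5 Ma → Cisuralian (298.9–273.01); D = 22.23 Ma → Miocene (23.03–5.333).
The largest age is 492 Ma and the smallest is 22.23 Ma; their difference is 469.77 Myr.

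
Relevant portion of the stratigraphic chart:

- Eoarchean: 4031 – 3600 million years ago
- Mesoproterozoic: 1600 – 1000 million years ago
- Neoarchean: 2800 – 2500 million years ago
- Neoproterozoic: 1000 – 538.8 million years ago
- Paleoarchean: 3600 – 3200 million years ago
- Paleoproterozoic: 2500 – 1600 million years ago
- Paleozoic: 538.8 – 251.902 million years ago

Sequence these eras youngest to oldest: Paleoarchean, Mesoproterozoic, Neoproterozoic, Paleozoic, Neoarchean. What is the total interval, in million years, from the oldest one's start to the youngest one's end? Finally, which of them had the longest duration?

Paleozoic, Neoproterozoic, Mesoproterozoic, Neoarchean, Paleoarchean; total span 3348.098 Myr; longest is Mesoproterozoic

From the excerpt: Paleoarchean 3600–3200; Mesoproterozoic 1600–1000; Neoproterozoic 1000–538.8; Paleozoic 538.8–251.902; Neoarchean 2800–2500 (Ma).
Larger Ma is earlier, so the oldest is Paleoarchean and the youngest is Paleozoic; youngest to oldest: Paleozoic, Neoproterozoic, Mesoproterozoic, Neoarchean, Paleoarchean.
Oldest start 3600 minus youngest end 251.902 gives 3348.098 Myr overall.
Individual lengths (start − end): Neoarchean 300; Mesoproterozoic 600; Paleoarchean 400; Neoproterozoic 461.2; Paleozoic 286.898. The largest is Mesoproterozoic at 600 Myr.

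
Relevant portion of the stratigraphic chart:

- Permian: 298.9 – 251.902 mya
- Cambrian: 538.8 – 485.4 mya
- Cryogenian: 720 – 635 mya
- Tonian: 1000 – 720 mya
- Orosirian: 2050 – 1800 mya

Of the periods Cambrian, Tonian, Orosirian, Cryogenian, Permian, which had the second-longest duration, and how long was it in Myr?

Orosirian, 250 million years

Start − end for each: Cambrian 538.8 − 485.4 = 53.4; Tonian 1000 − 720 = 280; Orosirian 2050 − 1800 = 250; Cryogenian 720 − 635 = 85; Permian 298.9 − 251.902 = 46.998.
Ranking these from longest: Tonian > Orosirian > Cryogenian > Cambrian > Permian.
Position 2 in that ranking is Orosirian, which lasted 250 Myr.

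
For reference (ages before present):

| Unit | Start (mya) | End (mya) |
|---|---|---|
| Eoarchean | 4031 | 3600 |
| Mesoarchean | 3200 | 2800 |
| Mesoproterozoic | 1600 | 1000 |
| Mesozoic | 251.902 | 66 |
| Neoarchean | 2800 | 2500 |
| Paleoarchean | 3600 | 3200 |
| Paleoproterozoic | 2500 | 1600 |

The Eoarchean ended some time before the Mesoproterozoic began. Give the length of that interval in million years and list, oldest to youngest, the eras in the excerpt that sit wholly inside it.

2000 million years; Paleoarchean, Mesoarchean, Neoarchean, Paleoproterozoic

End of Eoarchean = 3600 Ma; start of Mesoproterozoic = 1600 Ma.
Gap = 3600 − 1600 = 2000 Myr.
Eras wholly inside 3600–1600 Ma: Paleoarchean (3600–3200), Mesoarchean (3200–2800), Neoarchean (2800–2500), Paleoproterozoic (2500–1600).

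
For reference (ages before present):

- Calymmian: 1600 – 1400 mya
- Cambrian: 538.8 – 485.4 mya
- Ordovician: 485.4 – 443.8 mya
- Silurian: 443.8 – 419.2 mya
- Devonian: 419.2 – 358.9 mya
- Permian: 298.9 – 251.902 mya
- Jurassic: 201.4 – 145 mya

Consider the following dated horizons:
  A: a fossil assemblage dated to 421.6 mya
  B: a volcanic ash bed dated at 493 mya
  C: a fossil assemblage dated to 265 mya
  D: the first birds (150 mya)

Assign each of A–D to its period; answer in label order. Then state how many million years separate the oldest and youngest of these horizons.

A — Silurian; B — Cambrian; C — Permian; D — Jurassic; span 343 million years

A: 421.6 Ma lies in 443.8–419.2 Ma, so Silurian.
B: 493 Ma lies in 538.8–485.4 Ma, so Cambrian.
C: 265 Ma lies in 298.9–251.902 Ma, so Permian.
D: 150 Ma lies in 201.4–145 Ma, so Jurassic.
Oldest = 493 Ma, youngest = 150 Ma → span 343 Myr.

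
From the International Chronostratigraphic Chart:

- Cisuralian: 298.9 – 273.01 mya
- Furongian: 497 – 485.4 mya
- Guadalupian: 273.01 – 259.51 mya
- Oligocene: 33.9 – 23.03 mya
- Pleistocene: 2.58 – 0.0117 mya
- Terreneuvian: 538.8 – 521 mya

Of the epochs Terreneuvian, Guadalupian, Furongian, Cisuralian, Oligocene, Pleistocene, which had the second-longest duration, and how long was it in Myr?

Terreneuvian, 17.8 million years

Durations: Terreneuvian 17.8; Guadalupian 13.5; Furongian 11.6; Cisuralian 25.89; Oligocene 10.87; Pleistocene 2.5683 Myr.
Sorted longest-first: Cisuralian (25.89), Terreneuvian (17.8), Guadalupian (13.5), Furongian (11.6), Oligocene (10.87), Pleistocene (2.5683).
The second longest is Terreneuvian at 17.8 Myr.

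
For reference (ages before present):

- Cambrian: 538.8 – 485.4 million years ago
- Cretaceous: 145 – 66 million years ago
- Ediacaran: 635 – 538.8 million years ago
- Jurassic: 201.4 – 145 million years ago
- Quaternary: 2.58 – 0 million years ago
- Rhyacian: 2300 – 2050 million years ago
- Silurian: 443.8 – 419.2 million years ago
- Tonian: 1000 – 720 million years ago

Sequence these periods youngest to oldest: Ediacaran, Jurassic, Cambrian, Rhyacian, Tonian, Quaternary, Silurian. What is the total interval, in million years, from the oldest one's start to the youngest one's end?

Quaternary → Jurassic → Silurian → Cambrian → Ediacaran → Tonian → Rhyacian; total span 2300 Myr

From the excerpt: Ediacaran 635–538.8; Jurassic 201.4–145; Cambrian 538.8–485.4; Rhyacian 2300–2050; Tonian 1000–720; Quaternary 2.58–0; Silurian 443.8–419.2 (Ma).
Larger Ma is earlier, so the oldest is Rhyacian and the youngest is Quaternary; youngest to oldest: Quaternary, Jurassic, Silurian, Cambrian, Ediacaran, Tonian, Rhyacian.
Oldest start 2300 minus youngest end 0 gives 2300 Myr overall.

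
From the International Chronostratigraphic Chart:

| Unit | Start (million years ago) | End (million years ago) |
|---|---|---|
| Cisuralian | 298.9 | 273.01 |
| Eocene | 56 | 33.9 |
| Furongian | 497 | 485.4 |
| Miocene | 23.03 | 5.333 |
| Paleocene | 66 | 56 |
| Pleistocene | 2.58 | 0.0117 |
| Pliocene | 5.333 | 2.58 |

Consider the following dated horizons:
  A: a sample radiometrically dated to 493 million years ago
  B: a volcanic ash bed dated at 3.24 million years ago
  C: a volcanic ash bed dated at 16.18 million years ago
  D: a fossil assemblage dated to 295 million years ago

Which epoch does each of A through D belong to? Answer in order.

A — Furongian; B — Pliocene; C — Miocene; D — Cisuralian

Match each age against the start–end ranges in the excerpt: A = 493 Ma → Furongian (497–485.4); B = 3.24 Ma → Pliocene (5.333–2.58); C = 16.18 Ma → Miocene (23.03–5.333); D = 295 Ma → Cisuralian (298.9–273.01).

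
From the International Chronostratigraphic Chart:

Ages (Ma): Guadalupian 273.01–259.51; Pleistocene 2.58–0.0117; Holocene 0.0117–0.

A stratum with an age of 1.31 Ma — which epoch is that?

Pleistocene

1.31 Ma lies between 2.58 and 0.0117 Ma, so it falls in the Pleistocene.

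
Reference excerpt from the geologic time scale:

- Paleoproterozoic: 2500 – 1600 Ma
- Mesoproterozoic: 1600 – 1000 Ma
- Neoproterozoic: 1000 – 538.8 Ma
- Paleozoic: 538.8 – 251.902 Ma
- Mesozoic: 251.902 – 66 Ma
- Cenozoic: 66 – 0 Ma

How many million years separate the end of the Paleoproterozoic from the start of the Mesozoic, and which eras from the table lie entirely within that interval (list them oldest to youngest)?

The Paleoproterozoic closes at 1600 Ma and the Mesozoic opens at 251.902 Ma, so the interval is 1600 − 251.902 = 1348.098 Myr.
An era fits inside if it starts at or after 1600 Ma and ends at or before 251.902 Ma; oldest first that gives Mesoproterozoic, Neoproterozoic, Paleozoic.

1348.098 million years; Mesoproterozoic, Neoproterozoic, Paleozoic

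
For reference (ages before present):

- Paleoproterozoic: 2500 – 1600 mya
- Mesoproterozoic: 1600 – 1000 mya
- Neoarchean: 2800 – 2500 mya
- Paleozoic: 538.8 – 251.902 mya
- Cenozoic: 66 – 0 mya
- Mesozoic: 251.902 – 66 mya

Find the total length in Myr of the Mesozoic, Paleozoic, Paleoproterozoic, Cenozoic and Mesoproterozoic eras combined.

2038.8 million years

Each duration: Mesozoic = 185.902; Paleozoic = 286.898; Paleoproterozoic = 900; Cenozoic = 66; Mesoproterozoic = 600.
Sum: 185.902 + 286.898 + 900 + 66 + 600 = 2038.8 Myr.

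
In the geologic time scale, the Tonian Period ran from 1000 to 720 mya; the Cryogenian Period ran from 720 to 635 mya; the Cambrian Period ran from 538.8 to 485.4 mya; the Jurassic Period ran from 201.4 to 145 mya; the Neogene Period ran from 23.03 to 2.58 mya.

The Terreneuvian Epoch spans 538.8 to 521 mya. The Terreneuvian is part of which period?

Cambrian

The Terreneuvian (538.8–521 Ma) lies entirely within 538.8–485.4 Ma, the Cambrian Period.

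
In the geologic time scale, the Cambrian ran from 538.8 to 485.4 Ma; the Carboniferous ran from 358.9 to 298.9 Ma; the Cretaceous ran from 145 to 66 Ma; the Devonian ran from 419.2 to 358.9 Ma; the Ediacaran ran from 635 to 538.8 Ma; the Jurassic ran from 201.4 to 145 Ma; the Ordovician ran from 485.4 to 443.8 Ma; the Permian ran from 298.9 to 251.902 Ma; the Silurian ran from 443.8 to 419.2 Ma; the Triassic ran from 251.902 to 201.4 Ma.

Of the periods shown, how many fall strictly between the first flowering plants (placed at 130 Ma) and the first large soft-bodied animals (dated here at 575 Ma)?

8

575 Ma sits inside the Ediacaran (635–538.8) and 130 Ma inside the Cretaceous (145–66); neither of those is wholly between the two dates.
The listed periods lying completely between them are Cambrian, Ordovician, Silurian, Devonian, Carboniferous, Permian, Triassic, Jurassic — 8 in all.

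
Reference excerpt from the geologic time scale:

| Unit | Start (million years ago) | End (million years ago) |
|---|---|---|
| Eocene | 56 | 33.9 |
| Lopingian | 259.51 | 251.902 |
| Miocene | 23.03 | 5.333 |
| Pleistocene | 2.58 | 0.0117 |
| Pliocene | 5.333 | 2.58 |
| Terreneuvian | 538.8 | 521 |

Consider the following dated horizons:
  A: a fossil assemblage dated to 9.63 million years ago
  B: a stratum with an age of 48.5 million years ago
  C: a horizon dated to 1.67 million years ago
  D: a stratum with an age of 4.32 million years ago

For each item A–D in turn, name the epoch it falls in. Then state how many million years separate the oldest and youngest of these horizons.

A: 9.63 Ma lies in 23.03–5.333 Ma, so Miocene.
B: 48.5 Ma lies in 56–33.9 Ma, so Eocene.
C: 1.67 Ma lies in 2.58–0.0117 Ma, so Pleistocene.
D: 4.32 Ma lies in 5.333–2.58 Ma, so Pliocene.
Oldest = 48.5 Ma, youngest = 1.67 Ma → span 46.83 Myr.

A — Miocene; B — Eocene; C — Pleistocene; D — Pliocene; span 46.83 million years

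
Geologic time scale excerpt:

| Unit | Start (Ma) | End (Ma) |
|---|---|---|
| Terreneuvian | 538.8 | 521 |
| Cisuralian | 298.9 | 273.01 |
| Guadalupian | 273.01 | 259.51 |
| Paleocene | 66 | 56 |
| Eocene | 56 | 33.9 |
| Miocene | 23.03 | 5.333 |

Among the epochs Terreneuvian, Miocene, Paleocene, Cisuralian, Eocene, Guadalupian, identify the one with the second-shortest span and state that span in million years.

Start − end for each: Terreneuvian 538.8 − 521 = 17.8; Miocene 23.03 − 5.333 = 17.697; Paleocene 66 − 56 = 10; Cisuralian 298.9 − 273.01 = 25.89; Eocene 56 − 33.9 = 22.1; Guadalupian 273.01 − 259.51 = 13.5.
Ranking these from shortest: Paleocene < Guadalupian < Miocene < Terreneuvian < Eocene < Cisuralian.
Position 2 in that ranking is Guadalupian, which lasted 13.5 Myr.

Guadalupian, 13.5 million years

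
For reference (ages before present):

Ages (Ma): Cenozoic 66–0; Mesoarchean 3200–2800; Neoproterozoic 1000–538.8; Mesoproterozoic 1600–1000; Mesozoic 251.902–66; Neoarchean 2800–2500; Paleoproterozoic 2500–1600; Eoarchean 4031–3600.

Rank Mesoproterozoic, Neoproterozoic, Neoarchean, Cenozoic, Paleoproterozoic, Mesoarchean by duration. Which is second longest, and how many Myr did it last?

Start − end for each: Mesoproterozoic 1600 − 1000 = 600; Neoproterozoic 1000 − 538.8 = 461.2; Neoarchean 2800 − 2500 = 300; Cenozoic 66 − 0 = 66; Paleoproterozoic 2500 − 1600 = 900; Mesoarchean 3200 − 2800 = 400.
Ranking these from longest: Paleoproterozoic > Mesoproterozoic > Neoproterozoic > Mesoarchean > Neoarchean > Cenozoic.
Position 2 in that ranking is Mesoproterozoic, which lasted 600 Myr.

Mesoproterozoic, 600 million years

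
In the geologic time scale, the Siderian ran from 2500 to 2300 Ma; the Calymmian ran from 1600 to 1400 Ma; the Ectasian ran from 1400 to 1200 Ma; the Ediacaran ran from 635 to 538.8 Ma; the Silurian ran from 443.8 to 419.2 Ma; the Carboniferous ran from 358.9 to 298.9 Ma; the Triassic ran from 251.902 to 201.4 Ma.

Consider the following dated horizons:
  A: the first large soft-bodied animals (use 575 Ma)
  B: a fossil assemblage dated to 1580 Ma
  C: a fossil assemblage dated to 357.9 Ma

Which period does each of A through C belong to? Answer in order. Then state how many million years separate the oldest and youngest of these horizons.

A — Ediacaran; B — Calymmian; C — Carboniferous; span 1222.1 million years

Match each age against the start–end ranges in the excerpt: A = 575 Ma → Ediacaran (635–538.8); B = 1580 Ma → Calymmian (1600–1400); C = 357.9 Ma → Carboniferous (358.9–298.9).
The largest age is 1580 Ma and the smallest is 357.9 Ma; their difference is 1222.1 Myr.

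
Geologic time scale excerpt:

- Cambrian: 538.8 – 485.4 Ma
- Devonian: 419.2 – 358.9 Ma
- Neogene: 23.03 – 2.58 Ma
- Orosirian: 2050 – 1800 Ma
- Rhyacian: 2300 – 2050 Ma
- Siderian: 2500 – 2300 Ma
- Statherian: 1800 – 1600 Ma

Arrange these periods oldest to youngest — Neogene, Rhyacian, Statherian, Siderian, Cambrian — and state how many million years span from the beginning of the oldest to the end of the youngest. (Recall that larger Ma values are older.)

From the excerpt: Neogene 23.03–2.58; Rhyacian 2300–2050; Statherian 1800–1600; Siderian 2500–2300; Cambrian 538.8–485.4 (Ma).
Larger Ma is earlier, so the oldest is Siderian and the youngest is Neogene; oldest to youngest: Siderian, Rhyacian, Statherian, Cambrian, Neogene.
Oldest start 2500 minus youngest end 2.58 gives 2497.42 Myr overall.

Siderian, Rhyacian, Statherian, Cambrian, Neogene; total span 2497.42 Myr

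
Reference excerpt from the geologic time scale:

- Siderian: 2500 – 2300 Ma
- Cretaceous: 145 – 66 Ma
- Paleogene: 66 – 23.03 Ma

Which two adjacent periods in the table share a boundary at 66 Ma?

The Cretaceous ends at 66 Ma and the Paleogene begins at 66 Ma, so they share that boundary.

Cretaceous and Paleogene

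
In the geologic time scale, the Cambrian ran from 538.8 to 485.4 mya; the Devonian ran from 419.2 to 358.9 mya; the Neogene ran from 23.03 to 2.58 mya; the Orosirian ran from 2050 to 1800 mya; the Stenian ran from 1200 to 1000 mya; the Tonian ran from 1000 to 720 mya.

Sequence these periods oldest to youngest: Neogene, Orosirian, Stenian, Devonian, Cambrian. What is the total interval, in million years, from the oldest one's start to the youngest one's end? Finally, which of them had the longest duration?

From the excerpt: Neogene 23.03–2.58; Orosirian 2050–1800; Stenian 1200–1000; Devonian 419.2–358.9; Cambrian 538.8–485.4 (Ma).
Larger Ma is earlier, so the oldest is Orosirian and the youngest is Neogene; oldest to youngest: Orosirian, Stenian, Cambrian, Devonian, Neogene.
Oldest start 2050 minus youngest end 2.58 gives 2047.42 Myr overall.
Individual lengths (start − end): Devonian 60.3; Orosirian 250; Stenian 200; Neogene 20.45; Cambrian 53.4. The largest is Orosirian at 250 Myr.

Orosirian, Stenian, Cambrian, Devonian, Neogene; total span 2047.42 Myr; longest is Orosirian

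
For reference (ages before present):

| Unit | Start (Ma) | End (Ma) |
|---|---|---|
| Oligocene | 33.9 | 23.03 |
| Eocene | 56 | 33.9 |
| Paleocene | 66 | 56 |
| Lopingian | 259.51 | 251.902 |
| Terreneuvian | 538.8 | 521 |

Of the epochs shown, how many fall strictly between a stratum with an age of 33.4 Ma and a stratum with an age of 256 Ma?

The older date is 256 Ma and the younger is 33.4 Ma.
Epochs with start < 256 and end > 33.4 Ma: Paleocene (66–56), Eocene (56–33.9).
That is 2 complete epochs.

2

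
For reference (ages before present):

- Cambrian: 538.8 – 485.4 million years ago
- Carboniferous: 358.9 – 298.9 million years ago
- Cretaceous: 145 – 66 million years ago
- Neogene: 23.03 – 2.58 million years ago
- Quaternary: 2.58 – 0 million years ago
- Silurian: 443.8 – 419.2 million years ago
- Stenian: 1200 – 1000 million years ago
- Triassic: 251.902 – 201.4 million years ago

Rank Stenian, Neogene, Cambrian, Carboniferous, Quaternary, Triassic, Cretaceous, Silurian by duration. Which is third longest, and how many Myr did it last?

Durations: Stenian 200; Neogene 20.45; Cambrian 53.4; Carboniferous 60; Quaternary 2.58; Triassic 50.502; Cretaceous 79; Silurian 24.6 Myr.
Sorted longest-first: Stenian (200), Cretaceous (79), Carboniferous (60), Cambrian (53.4), Triassic (50.502), Silurian (24.6), Neogene (20.45), Quaternary (2.58).
The third longest is Carboniferous at 60 Myr.

Carboniferous, 60 million years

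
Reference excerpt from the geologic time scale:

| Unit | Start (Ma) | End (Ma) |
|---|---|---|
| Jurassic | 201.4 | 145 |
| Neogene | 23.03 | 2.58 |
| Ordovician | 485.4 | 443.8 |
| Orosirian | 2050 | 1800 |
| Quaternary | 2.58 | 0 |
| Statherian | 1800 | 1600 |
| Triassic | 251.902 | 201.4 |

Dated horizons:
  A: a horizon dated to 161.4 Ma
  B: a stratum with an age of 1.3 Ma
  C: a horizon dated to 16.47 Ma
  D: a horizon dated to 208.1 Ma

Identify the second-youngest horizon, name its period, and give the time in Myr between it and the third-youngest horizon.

C, in the Neogene; 144.93 million years to A

Sorted youngest-first by Ma: B (1.3), C (16.47), A (161.4), D (208.1).
The second youngest is C at 16.47 Ma, which lies in 23.03–2.58 Ma: the Neogene.
The third youngest is A at 161.4 Ma; separation = |16.47 − 161.4| = 144.93 Myr.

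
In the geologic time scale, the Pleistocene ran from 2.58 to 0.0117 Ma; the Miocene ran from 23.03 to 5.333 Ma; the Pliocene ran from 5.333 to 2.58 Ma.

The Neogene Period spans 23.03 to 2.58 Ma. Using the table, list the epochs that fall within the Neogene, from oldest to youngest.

Epochs with both bounds inside 23.03–2.58 Ma: Miocene (23.03–5.333), Pliocene (5.333–2.58).

Miocene, Pliocene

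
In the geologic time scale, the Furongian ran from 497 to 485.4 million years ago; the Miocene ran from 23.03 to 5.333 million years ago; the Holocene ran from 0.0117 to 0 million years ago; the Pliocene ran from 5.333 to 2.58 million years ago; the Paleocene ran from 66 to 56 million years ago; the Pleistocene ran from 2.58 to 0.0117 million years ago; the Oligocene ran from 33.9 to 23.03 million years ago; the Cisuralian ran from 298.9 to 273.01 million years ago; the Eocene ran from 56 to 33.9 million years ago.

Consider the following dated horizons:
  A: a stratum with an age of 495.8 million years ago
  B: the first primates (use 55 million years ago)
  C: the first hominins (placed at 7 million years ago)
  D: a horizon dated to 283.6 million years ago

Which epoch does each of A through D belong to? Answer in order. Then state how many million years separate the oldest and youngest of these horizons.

A — Furongian; B — Eocene; C — Miocene; D — Cisuralian; span 488.8 million years

Match each age against the start–end ranges in the excerpt: A = 495.8 Ma → Furongian (497–485.4); B = 55 Ma → Eocene (56–33.9); C = 7 Ma → Miocene (23.03–5.333); D = 283.6 Ma → Cisuralian (298.9–273.01).
The largest age is 495.8 Ma and the smallest is 7 Ma; their difference is 488.8 Myr.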